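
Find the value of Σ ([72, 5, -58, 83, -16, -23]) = 63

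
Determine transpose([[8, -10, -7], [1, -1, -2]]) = [[8, 1], [-10, -1], [-7, -2]]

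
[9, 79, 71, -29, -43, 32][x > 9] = [79, 71, 32]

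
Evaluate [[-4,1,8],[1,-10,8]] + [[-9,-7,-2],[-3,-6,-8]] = [[-13, -6, 6], [-2, -16, 0]]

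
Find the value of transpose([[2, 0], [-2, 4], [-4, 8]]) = [[2, -2, -4], [0, 4, 8]]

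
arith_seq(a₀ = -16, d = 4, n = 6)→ [-16, -12, -8, -4, 0, 4]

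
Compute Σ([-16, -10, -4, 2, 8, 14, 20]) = (-16) + (-10) + (-4) + 2 + 8 + 14 + 20
= 14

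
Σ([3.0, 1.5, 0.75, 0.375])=5.625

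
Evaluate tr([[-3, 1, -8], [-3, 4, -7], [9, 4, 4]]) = diagonal: (-3) + 4 + 4
= 5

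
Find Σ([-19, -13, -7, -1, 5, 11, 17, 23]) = (-19) + (-13) + (-7) + (-1) + 5 + 11 + 17 + 23
= 16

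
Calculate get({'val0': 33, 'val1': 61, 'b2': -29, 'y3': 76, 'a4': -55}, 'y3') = 76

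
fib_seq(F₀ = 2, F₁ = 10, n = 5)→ F_2 = F_1 + F_0 = 12
F_3 = F_2 + F_1 = 22
F_4 = F_3 + F_2 = 34
= [2, 10, 12, 22, 34]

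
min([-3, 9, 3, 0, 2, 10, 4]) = -3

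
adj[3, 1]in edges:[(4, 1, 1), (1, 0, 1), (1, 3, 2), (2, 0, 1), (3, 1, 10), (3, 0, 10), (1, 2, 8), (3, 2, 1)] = 10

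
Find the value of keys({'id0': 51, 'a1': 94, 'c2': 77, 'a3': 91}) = ['id0', 'a1', 'c2', 'a3']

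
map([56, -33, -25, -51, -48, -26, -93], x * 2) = 56*2=112, -33*2=-66, -25*2=-50, -51*2=-102, -48*2=-96, -26*2=-52, -93*2=-186
= [112, -66, -50, -102, -96, -52, -186]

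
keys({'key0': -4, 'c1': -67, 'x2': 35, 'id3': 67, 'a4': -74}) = ['key0', 'c1', 'x2', 'id3', 'a4']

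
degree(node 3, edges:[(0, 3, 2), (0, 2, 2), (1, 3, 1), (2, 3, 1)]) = 3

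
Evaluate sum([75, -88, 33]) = 75 + (-88) + 33
= 20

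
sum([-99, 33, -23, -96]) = -185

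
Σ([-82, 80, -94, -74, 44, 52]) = (-82) + 80 + (-94) + (-74) + 44 + 52
= -74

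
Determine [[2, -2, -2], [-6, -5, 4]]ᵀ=[[2, -6], [-2, -5], [-2, 4]]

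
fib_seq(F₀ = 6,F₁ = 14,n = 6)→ [6, 14, 20, 34, 54, 88]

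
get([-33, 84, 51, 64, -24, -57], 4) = -24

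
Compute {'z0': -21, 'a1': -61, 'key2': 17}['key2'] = 17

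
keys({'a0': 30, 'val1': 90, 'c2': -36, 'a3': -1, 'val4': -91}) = ['a0', 'val1', 'c2', 'a3', 'val4']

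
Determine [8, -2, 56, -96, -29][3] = -96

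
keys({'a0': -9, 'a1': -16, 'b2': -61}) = ['a0', 'a1', 'b2']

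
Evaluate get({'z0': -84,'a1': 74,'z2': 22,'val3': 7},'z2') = 22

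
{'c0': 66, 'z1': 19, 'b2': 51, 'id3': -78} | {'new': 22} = {'c0': 66, 'z1': 19, 'b2': 51, 'id3': -78, 'new': 22}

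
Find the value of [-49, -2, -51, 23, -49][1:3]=[-2, -51]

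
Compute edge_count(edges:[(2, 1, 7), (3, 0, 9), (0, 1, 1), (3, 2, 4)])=4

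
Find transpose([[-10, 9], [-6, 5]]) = [[-10, -6], [9, 5]]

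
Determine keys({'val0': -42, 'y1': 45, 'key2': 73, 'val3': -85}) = ['val0', 'y1', 'key2', 'val3']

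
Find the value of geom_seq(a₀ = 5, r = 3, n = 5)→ a_0 = 5*3^0 = 5
a_1 = 5*3^1 = 15
a_2 = 5*3^2 = 45
...
= [5, 15, 45, 135, 405]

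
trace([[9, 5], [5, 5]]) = 14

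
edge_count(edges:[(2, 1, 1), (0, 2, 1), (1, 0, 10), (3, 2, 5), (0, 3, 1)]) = 5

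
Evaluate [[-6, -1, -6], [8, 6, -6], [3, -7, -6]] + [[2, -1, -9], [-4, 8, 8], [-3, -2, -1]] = [[-4, -2, -15], [4, 14, 2], [0, -9, -7]]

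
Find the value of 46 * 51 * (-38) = -89148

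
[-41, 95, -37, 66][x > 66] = [95]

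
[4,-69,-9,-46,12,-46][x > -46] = keep x where x > -46: 4✓, -69✗, -9✓, -46✗, 12✓, -46✗
= [4, -9, 12]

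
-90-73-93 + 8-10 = -258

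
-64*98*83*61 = -31755136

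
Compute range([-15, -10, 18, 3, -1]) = 33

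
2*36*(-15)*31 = -33480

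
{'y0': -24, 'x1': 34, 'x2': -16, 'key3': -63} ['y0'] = -24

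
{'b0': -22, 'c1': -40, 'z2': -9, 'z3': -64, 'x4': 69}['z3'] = -64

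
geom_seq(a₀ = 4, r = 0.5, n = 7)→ [4.0, 2.0, 1.0, 0.5, 0.25, 0.125, 0.0625]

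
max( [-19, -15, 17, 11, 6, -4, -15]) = 17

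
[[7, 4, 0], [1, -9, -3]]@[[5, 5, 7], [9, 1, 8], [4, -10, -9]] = C[0][0] = (7)*(5) + (4)*(9) + (0)*(4) = 71
C[0][1] = (7)*(5) + (4)*(1) + (0)*(-10) = 39
C[0][2] = (7)*(7) + (4)*(8) + (0)*(-9) = 81
C[1][0] = (1)*(5) + (-9)*(9) + (-3)*(4) = -88
C[1][1] = (1)*(5) + (-9)*(1) + (-3)*(-10) = 26
C[1][2] = (1)*(7) + (-9)*(8) + (-3)*(-9) = -38
= [[71, 39, 81], [-88, 26, -38]]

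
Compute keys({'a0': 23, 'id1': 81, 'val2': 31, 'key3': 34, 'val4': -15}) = ['a0', 'id1', 'val2', 'key3', 'val4']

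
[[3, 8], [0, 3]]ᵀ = [[3, 0], [8, 3]]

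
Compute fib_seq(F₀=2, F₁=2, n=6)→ F_2 = F_1 + F_0 = 4
F_3 = F_2 + F_1 = 6
F_4 = F_3 + F_2 = 10
...
= [2, 2, 4, 6, 10, 16]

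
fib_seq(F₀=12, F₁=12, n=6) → [12, 12, 24, 36, 60, 96]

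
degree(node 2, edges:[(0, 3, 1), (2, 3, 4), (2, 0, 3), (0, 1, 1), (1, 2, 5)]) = incident: (2,3), (2,0), (1,2)
= 3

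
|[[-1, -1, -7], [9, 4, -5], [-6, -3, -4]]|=-14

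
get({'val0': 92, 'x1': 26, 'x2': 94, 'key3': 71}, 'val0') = 92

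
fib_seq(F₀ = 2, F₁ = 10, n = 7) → F_2 = F_1 + F_0 = 12
F_3 = F_2 + F_1 = 22
F_4 = F_3 + F_2 = 34
...
= [2, 10, 12, 22, 34, 56, 90]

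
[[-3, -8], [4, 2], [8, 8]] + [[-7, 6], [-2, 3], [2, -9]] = [[-10, -2], [2, 5], [10, -1]]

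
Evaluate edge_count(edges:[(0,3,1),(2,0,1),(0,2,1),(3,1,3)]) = 4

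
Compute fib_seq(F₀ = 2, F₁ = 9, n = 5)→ F_2 = F_1 + F_0 = 11
F_3 = F_2 + F_1 = 20
F_4 = F_3 + F_2 = 31
= [2, 9, 11, 20, 31]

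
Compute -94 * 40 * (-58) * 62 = 13520960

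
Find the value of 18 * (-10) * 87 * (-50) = 783000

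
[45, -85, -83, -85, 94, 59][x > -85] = [45, -83, 94, 59]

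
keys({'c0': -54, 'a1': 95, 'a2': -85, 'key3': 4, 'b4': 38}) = ['c0', 'a1', 'a2', 'key3', 'b4']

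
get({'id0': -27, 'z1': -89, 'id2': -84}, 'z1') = -89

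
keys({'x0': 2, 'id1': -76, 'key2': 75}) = ['x0', 'id1', 'key2']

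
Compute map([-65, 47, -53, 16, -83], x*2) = [-130, 94, -106, 32, -166]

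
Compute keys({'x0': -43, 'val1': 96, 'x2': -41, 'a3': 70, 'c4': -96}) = ['x0', 'val1', 'x2', 'a3', 'c4']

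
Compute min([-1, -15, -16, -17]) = -17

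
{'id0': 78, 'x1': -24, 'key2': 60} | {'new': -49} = {'id0': 78, 'x1': -24, 'key2': 60, 'new': -49}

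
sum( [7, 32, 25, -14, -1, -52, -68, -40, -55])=-166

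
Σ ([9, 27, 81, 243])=9 + 27 + 81 + 243
= 360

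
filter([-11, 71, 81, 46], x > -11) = [71, 81, 46]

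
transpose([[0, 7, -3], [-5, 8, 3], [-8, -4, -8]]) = [[0, -5, -8], [7, 8, -4], [-3, 3, -8]]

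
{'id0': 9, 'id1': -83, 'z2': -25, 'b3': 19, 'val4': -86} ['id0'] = 9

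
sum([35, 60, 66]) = 161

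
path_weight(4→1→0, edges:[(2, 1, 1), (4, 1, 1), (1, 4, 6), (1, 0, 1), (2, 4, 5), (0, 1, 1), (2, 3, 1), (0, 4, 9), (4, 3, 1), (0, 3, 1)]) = 2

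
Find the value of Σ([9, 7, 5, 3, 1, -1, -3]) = 9 + 7 + 5 + 3 + 1 + (-1) + (-3)
= 21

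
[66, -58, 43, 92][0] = 66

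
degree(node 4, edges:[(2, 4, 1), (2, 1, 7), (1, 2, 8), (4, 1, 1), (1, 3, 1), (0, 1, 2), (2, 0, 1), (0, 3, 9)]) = 2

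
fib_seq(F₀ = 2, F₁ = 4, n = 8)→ [2, 4, 6, 10, 16, 26, 42, 68]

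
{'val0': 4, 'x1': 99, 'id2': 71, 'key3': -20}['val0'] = 4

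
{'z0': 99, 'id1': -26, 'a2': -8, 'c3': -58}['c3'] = -58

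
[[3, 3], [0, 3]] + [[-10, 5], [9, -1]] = [[-7, 8], [9, 2]]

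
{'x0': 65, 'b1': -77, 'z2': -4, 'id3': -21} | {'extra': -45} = {'x0': 65, 'b1': -77, 'z2': -4, 'id3': -21, 'extra': -45}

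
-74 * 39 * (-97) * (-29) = -8118318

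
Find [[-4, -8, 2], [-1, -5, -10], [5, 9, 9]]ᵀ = [[-4, -1, 5], [-8, -5, 9], [2, -10, 9]]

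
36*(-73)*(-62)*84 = 13686624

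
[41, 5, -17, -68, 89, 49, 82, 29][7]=29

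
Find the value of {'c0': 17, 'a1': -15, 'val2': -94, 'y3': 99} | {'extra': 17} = {'c0': 17, 'a1': -15, 'val2': -94, 'y3': 99, 'extra': 17}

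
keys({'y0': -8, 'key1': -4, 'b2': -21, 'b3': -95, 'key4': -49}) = ['y0', 'key1', 'b2', 'b3', 'key4']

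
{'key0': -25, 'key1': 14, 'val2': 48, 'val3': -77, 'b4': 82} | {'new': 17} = {'key0': -25, 'key1': 14, 'val2': 48, 'val3': -77, 'b4': 82, 'new': 17}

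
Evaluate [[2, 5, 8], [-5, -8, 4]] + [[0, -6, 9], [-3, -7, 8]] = [[2, -1, 17], [-8, -15, 12]]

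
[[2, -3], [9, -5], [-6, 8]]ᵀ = [[2, 9, -6], [-3, -5, 8]]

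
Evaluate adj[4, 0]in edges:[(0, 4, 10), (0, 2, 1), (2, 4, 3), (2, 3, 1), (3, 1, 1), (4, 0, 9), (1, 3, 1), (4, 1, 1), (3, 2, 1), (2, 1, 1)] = 9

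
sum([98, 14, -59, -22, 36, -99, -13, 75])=98 + 14 + (-59) + (-22) + 36 + (-99) + (-13) + 75
= 30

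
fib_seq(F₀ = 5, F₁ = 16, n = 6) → [5, 16, 21, 37, 58, 95]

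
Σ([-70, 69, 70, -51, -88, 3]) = (-70) + 69 + 70 + (-51) + (-88) + 3
= -67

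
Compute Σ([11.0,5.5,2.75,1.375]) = 11.0 + 5.5 + 2.75 + 1.375
= 20.625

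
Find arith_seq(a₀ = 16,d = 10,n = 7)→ a_0 = 16 + 0*10 = 16
a_1 = 16 + 1*10 = 26
a_2 = 16 + 2*10 = 36
...
= [16, 26, 36, 46, 56, 66, 76]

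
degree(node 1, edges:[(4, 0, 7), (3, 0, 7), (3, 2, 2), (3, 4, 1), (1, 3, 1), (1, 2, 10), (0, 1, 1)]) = 3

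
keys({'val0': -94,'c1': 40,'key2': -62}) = ['val0', 'c1', 'key2']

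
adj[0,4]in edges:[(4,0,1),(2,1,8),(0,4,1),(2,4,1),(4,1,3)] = 1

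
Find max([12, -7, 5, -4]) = 12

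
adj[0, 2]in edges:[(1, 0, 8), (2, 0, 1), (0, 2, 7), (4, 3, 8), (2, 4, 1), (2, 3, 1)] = 7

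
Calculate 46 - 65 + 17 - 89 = -91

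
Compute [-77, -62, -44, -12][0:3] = [-77, -62, -44]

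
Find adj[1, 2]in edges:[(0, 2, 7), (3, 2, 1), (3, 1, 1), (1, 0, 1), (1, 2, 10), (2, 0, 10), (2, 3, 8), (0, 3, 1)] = 10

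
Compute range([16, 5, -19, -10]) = 35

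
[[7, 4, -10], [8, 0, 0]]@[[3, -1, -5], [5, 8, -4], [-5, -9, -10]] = C[0][0] = (7)*(3) + (4)*(5) + (-10)*(-5) = 91
C[0][1] = (7)*(-1) + (4)*(8) + (-10)*(-9) = 115
C[0][2] = (7)*(-5) + (4)*(-4) + (-10)*(-10) = 49
C[1][0] = (8)*(3) + (0)*(5) + (0)*(-5) = 24
C[1][1] = (8)*(-1) + (0)*(8) + (0)*(-9) = -8
C[1][2] = (8)*(-5) + (0)*(-4) + (0)*(-10) = -40
= [[91, 115, 49], [24, -8, -40]]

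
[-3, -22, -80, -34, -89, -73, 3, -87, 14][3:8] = [-34, -89, -73, 3, -87]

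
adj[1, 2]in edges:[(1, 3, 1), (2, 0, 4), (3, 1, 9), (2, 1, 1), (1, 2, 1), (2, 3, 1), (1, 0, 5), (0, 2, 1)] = 1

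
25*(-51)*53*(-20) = 1351500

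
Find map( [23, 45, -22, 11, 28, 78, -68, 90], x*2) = 23*2=46, 45*2=90, -22*2=-44, 11*2=22, 28*2=56, 78*2=156, -68*2=-136, 90*2=180
= [46, 90, -44, 22, 56, 156, -136, 180]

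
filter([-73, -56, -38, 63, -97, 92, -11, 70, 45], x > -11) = keep x where x > -11: -73✗, -56✗, -38✗, 63✓, -97✗, 92✓, -11✗, 70✓, 45✓
= [63, 92, 70, 45]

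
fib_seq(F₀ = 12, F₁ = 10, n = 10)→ [12, 10, 22, 32, 54, 86, 140, 226, 366, 592]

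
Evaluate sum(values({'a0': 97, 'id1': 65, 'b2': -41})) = 121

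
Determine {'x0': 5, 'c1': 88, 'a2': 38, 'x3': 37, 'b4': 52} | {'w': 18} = {'x0': 5, 'c1': 88, 'a2': 38, 'x3': 37, 'b4': 52, 'w': 18}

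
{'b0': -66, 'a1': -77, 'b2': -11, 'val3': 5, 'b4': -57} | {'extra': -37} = {'b0': -66, 'a1': -77, 'b2': -11, 'val3': 5, 'b4': -57, 'extra': -37}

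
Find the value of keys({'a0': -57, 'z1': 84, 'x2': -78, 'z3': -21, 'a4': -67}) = ['a0', 'z1', 'x2', 'z3', 'a4']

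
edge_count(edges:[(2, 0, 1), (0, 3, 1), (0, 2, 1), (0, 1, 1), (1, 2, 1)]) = 5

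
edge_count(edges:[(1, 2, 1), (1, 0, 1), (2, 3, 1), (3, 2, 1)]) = 4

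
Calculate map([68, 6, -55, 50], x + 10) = 68+10=78, 6+10=16, -55+10=-45, 50+10=60
= [78, 16, -45, 60]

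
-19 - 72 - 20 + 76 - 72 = -107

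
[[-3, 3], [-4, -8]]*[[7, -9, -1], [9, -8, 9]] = [[6, 3, 30], [-100, 100, -68]]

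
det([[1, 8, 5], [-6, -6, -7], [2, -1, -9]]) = (1)*(1)*det([[-6, -7], [-1, -9]]) + (-1)*(8)*det([[-6, -7], [2, -9]]) + (1)*(5)*det([[-6, -6], [2, -1]])
= 47 + -544 + 90
= -407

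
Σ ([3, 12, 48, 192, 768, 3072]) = 3 + 12 + 48 + 192 + 768 + 3072
= 4095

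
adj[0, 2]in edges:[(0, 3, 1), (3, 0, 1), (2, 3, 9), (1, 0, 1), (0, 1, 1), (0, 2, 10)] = 10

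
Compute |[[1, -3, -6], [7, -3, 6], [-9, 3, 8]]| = (1)*(1)*det([[-3, 6], [3, 8]]) + (-1)*(-3)*det([[7, 6], [-9, 8]]) + (1)*(-6)*det([[7, -3], [-9, 3]])
= -42 + 330 + 36
= 324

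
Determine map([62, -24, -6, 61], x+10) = [72, -14, 4, 71]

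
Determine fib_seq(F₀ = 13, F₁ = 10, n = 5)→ F_2 = F_1 + F_0 = 23
F_3 = F_2 + F_1 = 33
F_4 = F_3 + F_2 = 56
= [13, 10, 23, 33, 56]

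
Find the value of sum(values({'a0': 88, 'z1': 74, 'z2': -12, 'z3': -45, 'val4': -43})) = 88 + 74 + (-12) + (-45) + (-43)
= 62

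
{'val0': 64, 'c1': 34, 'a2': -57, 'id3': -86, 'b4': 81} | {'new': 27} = {'val0': 64, 'c1': 34, 'a2': -57, 'id3': -86, 'b4': 81, 'new': 27}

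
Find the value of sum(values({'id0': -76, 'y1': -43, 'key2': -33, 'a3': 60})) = (-76) + (-43) + (-33) + 60
= -92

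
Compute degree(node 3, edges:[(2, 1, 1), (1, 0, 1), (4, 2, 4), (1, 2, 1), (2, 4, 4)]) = incident: none
= 0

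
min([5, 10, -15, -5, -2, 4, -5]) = -15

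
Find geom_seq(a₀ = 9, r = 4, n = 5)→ a_0 = 9*4^0 = 9
a_1 = 9*4^1 = 36
a_2 = 9*4^2 = 144
...
= [9, 36, 144, 576, 2304]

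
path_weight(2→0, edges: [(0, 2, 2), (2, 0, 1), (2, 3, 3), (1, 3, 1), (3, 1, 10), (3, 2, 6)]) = w(2→0)=1
= 1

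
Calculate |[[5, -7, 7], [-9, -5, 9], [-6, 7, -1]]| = (1)*(5)*det([[-5, 9], [7, -1]]) + (-1)*(-7)*det([[-9, 9], [-6, -1]]) + (1)*(7)*det([[-9, -5], [-6, 7]])
= -290 + 441 + -651
= -500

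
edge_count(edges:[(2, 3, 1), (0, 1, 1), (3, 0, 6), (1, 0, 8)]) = 4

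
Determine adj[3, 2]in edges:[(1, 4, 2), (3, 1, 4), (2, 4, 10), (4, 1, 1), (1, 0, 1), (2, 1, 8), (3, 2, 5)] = 5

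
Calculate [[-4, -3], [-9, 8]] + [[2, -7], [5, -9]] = [[-2, -10], [-4, -1]]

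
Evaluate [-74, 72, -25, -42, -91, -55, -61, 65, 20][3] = -42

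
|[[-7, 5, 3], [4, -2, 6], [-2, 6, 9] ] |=198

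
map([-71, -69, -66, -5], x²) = (-71)²=5041, (-69)²=4761, (-66)²=4356, (-5)²=25
= [5041, 4761, 4356, 25]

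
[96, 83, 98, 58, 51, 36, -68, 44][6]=-68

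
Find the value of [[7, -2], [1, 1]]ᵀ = [[7, 1], [-2, 1]]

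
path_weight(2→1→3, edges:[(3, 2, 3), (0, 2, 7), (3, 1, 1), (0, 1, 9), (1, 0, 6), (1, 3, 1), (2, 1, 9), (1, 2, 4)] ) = w(2→1)=9 + w(1→3)=1
= 10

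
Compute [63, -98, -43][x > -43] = [63]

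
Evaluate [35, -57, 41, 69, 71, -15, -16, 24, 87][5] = -15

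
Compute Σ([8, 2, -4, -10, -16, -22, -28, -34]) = -104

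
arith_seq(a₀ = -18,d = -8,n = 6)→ a_0 = -18 + 0*-8 = -18
a_1 = -18 + 1*-8 = -26
a_2 = -18 + 2*-8 = -34
...
= [-18, -26, -34, -42, -50, -58]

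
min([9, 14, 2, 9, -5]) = -5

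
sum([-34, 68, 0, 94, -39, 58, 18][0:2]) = slice → [-34, 68]
(-34) + 68
= 34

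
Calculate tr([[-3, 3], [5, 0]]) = -3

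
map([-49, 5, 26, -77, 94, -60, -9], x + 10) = -49+10=-39, 5+10=15, 26+10=36, -77+10=-67, 94+10=104, -60+10=-50, -9+10=1
= [-39, 15, 36, -67, 104, -50, 1]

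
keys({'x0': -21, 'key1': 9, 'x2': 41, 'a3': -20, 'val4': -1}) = ['x0', 'key1', 'x2', 'a3', 'val4']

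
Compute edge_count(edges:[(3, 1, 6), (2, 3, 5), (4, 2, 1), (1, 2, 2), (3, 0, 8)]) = 5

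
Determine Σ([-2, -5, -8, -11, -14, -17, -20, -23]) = (-2) + (-5) + (-8) + (-11) + (-14) + (-17) + (-20) + (-23)
= -100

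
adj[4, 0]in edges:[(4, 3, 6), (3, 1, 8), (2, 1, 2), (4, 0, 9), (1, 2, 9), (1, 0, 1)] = 9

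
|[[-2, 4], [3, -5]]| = (-2)*(-5) - (4)*(3)
= -2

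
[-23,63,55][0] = -23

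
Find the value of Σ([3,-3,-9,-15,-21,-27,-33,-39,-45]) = -189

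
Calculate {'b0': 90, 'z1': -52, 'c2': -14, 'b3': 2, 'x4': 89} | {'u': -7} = {'b0': 90, 'z1': -52, 'c2': -14, 'b3': 2, 'x4': 89, 'u': -7}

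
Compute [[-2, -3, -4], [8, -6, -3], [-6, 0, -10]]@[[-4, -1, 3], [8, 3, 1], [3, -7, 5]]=[[-28, 21, -29], [-89, -5, 3], [-6, 76, -68]]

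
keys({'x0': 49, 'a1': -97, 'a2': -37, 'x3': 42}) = ['x0', 'a1', 'a2', 'x3']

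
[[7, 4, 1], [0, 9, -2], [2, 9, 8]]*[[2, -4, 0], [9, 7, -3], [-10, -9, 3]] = C[0][0] = (7)*(2) + (4)*(9) + (1)*(-10) = 40
C[0][1] = (7)*(-4) + (4)*(7) + (1)*(-9) = -9
C[0][2] = (7)*(0) + (4)*(-3) + (1)*(3) = -9
C[1][0] = (0)*(2) + (9)*(9) + (-2)*(-10) = 101
C[1][1] = (0)*(-4) + (9)*(7) + (-2)*(-9) = 81
C[1][2] = (0)*(0) + (9)*(-3) + (-2)*(3) = -33
... (3 more cells)
= [[40, -9, -9], [101, 81, -33], [5, -17, -3]]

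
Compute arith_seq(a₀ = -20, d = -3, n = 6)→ a_0 = -20 + 0*-3 = -20
a_1 = -20 + 1*-3 = -23
a_2 = -20 + 2*-3 = -26
...
= [-20, -23, -26, -29, -32, -35]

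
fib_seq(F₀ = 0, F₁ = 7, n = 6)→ F_2 = F_1 + F_0 = 7
F_3 = F_2 + F_1 = 14
F_4 = F_3 + F_2 = 21
...
= [0, 7, 7, 14, 21, 35]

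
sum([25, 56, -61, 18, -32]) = 6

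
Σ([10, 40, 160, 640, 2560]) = 10 + 40 + 160 + 640 + 2560
= 3410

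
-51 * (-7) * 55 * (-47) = -922845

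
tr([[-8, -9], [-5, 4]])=-4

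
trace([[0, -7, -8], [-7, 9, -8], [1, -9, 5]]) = 14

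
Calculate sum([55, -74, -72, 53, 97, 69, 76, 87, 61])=55 + (-74) + (-72) + 53 + 97 + 69 + 76 + 87 + 61
= 352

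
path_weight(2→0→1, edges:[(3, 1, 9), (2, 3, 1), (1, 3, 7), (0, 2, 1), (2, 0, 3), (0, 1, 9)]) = 12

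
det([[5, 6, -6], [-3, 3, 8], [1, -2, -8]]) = (1)*(5)*det([[3, 8], [-2, -8]]) + (-1)*(6)*det([[-3, 8], [1, -8]]) + (1)*(-6)*det([[-3, 3], [1, -2]])
= -40 + -96 + -18
= -154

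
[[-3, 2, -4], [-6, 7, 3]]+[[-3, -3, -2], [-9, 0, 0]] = [[-6, -1, -6], [-15, 7, 3]]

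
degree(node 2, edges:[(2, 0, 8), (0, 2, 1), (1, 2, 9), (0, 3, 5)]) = incident: (2,0), (0,2), (1,2)
= 3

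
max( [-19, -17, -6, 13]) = 13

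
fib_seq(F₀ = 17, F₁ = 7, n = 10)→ [17, 7, 24, 31, 55, 86, 141, 227, 368, 595]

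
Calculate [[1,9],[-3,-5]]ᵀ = [[1, -3], [9, -5]]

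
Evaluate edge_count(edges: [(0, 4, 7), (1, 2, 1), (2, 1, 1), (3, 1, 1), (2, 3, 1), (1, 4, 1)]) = 6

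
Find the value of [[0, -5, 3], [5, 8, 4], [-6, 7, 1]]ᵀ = [[0, 5, -6], [-5, 8, 7], [3, 4, 1]]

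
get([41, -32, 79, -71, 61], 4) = 61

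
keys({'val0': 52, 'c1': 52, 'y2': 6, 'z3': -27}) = ['val0', 'c1', 'y2', 'z3']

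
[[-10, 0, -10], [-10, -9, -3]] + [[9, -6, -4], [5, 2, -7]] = [[-1, -6, -14], [-5, -7, -10]]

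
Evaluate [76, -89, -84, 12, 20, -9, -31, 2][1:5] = [-89, -84, 12, 20]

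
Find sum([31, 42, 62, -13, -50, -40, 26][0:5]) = slice → [31, 42, 62, -13, -50]
31 + 42 + 62 + (-13) + (-50)
= 72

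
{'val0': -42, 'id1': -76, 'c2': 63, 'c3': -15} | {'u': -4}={'val0': -42, 'id1': -76, 'c2': 63, 'c3': -15, 'u': -4}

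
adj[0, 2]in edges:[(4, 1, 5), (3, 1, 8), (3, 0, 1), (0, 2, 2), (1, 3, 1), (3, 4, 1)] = 2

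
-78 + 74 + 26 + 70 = 92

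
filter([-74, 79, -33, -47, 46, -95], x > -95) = [-74, 79, -33, -47, 46]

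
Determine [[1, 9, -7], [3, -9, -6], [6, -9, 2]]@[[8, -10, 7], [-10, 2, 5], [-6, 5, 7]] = C[0][0] = (1)*(8) + (9)*(-10) + (-7)*(-6) = -40
C[0][1] = (1)*(-10) + (9)*(2) + (-7)*(5) = -27
C[0][2] = (1)*(7) + (9)*(5) + (-7)*(7) = 3
C[1][0] = (3)*(8) + (-9)*(-10) + (-6)*(-6) = 150
C[1][1] = (3)*(-10) + (-9)*(2) + (-6)*(5) = -78
C[1][2] = (3)*(7) + (-9)*(5) + (-6)*(7) = -66
... (3 more cells)
= [[-40, -27, 3], [150, -78, -66], [126, -68, 11]]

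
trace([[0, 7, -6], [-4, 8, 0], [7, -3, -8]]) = diagonal: 0 + 8 + (-8)
= 0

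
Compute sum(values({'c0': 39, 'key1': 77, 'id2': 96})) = 39 + 77 + 96
= 212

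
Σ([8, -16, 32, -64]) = -40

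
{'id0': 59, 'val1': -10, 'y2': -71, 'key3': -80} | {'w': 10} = {'id0': 59, 'val1': -10, 'y2': -71, 'key3': -80, 'w': 10}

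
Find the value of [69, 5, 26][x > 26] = [69]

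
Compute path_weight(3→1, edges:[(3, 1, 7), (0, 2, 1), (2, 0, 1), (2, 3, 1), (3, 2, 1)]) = w(3→1)=7
= 7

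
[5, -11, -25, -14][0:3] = [5, -11, -25]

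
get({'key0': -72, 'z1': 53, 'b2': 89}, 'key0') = -72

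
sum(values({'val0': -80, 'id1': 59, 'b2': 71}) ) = 50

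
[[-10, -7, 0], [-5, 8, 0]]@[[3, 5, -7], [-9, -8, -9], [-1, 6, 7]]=C[0][0] = (-10)*(3) + (-7)*(-9) + (0)*(-1) = 33
C[0][1] = (-10)*(5) + (-7)*(-8) + (0)*(6) = 6
C[0][2] = (-10)*(-7) + (-7)*(-9) + (0)*(7) = 133
C[1][0] = (-5)*(3) + (8)*(-9) + (0)*(-1) = -87
C[1][1] = (-5)*(5) + (8)*(-8) + (0)*(6) = -89
C[1][2] = (-5)*(-7) + (8)*(-9) + (0)*(7) = -37
= [[33, 6, 133], [-87, -89, -37]]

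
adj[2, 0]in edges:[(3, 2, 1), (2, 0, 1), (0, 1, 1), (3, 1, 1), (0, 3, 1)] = 1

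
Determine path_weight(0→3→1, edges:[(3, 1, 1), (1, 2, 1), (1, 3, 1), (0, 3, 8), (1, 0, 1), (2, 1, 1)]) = w(0→3)=8 + w(3→1)=1
= 9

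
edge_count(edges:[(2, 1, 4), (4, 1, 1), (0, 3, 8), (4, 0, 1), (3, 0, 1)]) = 5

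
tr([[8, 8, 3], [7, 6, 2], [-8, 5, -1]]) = diagonal: 8 + 6 + (-1)
= 13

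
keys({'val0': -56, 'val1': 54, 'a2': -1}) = ['val0', 'val1', 'a2']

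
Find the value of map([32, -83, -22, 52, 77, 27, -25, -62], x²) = (32)²=1024, (-83)²=6889, (-22)²=484, (52)²=2704, (77)²=5929, (27)²=729, (-25)²=625, (-62)²=3844
= [1024, 6889, 484, 2704, 5929, 729, 625, 3844]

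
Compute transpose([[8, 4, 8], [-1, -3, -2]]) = [[8, -1], [4, -3], [8, -2]]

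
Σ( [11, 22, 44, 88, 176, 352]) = 693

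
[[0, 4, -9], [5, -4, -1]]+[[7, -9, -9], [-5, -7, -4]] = [[7, -5, -18], [0, -11, -5]]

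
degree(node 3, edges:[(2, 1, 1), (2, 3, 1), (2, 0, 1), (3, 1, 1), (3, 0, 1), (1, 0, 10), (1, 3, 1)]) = 4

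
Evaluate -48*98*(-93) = 437472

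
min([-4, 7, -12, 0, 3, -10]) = -12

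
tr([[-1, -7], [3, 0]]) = diagonal: (-1) + 0
= -1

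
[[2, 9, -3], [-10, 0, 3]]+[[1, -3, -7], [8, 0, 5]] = [[3, 6, -10], [-2, 0, 8]]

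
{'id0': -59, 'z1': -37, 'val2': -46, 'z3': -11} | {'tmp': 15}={'id0': -59, 'z1': -37, 'val2': -46, 'z3': -11, 'tmp': 15}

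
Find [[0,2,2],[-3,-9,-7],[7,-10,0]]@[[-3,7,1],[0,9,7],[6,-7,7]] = [[12, 4, 28], [-33, -53, -115], [-21, -41, -63]]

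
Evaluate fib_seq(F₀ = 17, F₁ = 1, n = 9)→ [17, 1, 18, 19, 37, 56, 93, 149, 242]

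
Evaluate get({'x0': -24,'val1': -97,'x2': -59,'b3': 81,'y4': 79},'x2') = -59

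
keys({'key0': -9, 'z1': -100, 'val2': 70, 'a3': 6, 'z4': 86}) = ['key0', 'z1', 'val2', 'a3', 'z4']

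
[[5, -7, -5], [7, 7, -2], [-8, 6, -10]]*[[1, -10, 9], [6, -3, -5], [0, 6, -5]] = C[0][0] = (5)*(1) + (-7)*(6) + (-5)*(0) = -37
C[0][1] = (5)*(-10) + (-7)*(-3) + (-5)*(6) = -59
C[0][2] = (5)*(9) + (-7)*(-5) + (-5)*(-5) = 105
C[1][0] = (7)*(1) + (7)*(6) + (-2)*(0) = 49
C[1][1] = (7)*(-10) + (7)*(-3) + (-2)*(6) = -103
C[1][2] = (7)*(9) + (7)*(-5) + (-2)*(-5) = 38
... (3 more cells)
= [[-37, -59, 105], [49, -103, 38], [28, 2, -52]]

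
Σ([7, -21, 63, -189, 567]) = 427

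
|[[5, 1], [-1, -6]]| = (5)*(-6) - (1)*(-1)
= -29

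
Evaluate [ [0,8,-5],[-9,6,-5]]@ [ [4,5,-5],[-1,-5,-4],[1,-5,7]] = [[-13, -15, -67], [-47, -50, -14]]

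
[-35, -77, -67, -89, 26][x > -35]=keep x where x > -35: -35✗, -77✗, -67✗, -89✗, 26✓
= [26]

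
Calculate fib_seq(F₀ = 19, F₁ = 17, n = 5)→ F_2 = F_1 + F_0 = 36
F_3 = F_2 + F_1 = 53
F_4 = F_3 + F_2 = 89
= [19, 17, 36, 53, 89]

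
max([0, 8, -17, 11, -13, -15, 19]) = 19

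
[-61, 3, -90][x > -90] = keep x where x > -90: -61✓, 3✓, -90✗
= [-61, 3]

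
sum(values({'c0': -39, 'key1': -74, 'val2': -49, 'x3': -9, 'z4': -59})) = (-39) + (-74) + (-49) + (-9) + (-59)
= -230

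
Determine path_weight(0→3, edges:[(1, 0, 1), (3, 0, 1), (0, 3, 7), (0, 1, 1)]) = 7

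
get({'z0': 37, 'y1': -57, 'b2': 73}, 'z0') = 37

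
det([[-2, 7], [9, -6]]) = (-2)*(-6) - (7)*(9)
= -51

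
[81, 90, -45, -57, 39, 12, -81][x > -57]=keep x where x > -57: 81✓, 90✓, -45✓, -57✗, 39✓, 12✓, -81✗
= [81, 90, -45, 39, 12]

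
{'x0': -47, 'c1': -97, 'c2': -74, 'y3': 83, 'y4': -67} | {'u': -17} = {'x0': -47, 'c1': -97, 'c2': -74, 'y3': 83, 'y4': -67, 'u': -17}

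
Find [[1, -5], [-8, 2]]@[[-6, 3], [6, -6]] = C[0][0] = (1)*(-6) + (-5)*(6) = -36
C[0][1] = (1)*(3) + (-5)*(-6) = 33
C[1][0] = (-8)*(-6) + (2)*(6) = 60
C[1][1] = (-8)*(3) + (2)*(-6) = -36
= [[-36, 33], [60, -36]]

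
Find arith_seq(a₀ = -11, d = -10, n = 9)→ a_0 = -11 + 0*-10 = -11
a_1 = -11 + 1*-10 = -21
a_2 = -11 + 2*-10 = -31
...
= [-11, -21, -31, -41, -51, -61, -71, -81, -91]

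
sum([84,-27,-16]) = 84 + (-27) + (-16)
= 41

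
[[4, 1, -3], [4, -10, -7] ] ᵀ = [[4, 4], [1, -10], [-3, -7]]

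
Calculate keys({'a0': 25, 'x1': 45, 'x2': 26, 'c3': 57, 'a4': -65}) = ['a0', 'x1', 'x2', 'c3', 'a4']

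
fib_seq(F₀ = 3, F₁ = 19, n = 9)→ F_2 = F_1 + F_0 = 22
F_3 = F_2 + F_1 = 41
F_4 = F_3 + F_2 = 63
...
= [3, 19, 22, 41, 63, 104, 167, 271, 438]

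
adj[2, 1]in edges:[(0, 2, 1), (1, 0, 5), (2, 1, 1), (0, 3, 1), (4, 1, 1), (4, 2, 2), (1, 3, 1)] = 1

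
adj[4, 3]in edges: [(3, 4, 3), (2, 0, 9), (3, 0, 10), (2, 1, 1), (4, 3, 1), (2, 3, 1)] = 1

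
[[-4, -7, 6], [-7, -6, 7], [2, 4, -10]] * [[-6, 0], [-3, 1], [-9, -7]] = C[0][0] = (-4)*(-6) + (-7)*(-3) + (6)*(-9) = -9
C[0][1] = (-4)*(0) + (-7)*(1) + (6)*(-7) = -49
C[1][0] = (-7)*(-6) + (-6)*(-3) + (7)*(-9) = -3
C[1][1] = (-7)*(0) + (-6)*(1) + (7)*(-7) = -55
C[2][0] = (2)*(-6) + (4)*(-3) + (-10)*(-9) = 66
C[2][1] = (2)*(0) + (4)*(1) + (-10)*(-7) = 74
= [[-9, -49], [-3, -55], [66, 74]]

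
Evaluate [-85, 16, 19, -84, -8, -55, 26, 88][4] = -8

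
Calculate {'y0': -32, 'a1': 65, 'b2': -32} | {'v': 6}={'y0': -32, 'a1': 65, 'b2': -32, 'v': 6}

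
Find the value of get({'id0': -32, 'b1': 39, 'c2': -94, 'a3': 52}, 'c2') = -94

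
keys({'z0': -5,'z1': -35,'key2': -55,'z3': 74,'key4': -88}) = ['z0', 'z1', 'key2', 'z3', 'key4']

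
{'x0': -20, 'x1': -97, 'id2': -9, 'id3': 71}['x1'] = -97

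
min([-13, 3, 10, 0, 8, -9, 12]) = -13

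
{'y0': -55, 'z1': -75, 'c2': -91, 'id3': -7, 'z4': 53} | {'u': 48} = {'y0': -55, 'z1': -75, 'c2': -91, 'id3': -7, 'z4': 53, 'u': 48}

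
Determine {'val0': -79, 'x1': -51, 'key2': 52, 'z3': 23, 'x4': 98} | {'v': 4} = {'val0': -79, 'x1': -51, 'key2': 52, 'z3': 23, 'x4': 98, 'v': 4}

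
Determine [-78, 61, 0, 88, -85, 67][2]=0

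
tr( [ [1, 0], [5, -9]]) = diagonal: 1 + (-9)
= -8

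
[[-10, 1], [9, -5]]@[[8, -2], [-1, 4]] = C[0][0] = (-10)*(8) + (1)*(-1) = -81
C[0][1] = (-10)*(-2) + (1)*(4) = 24
C[1][0] = (9)*(8) + (-5)*(-1) = 77
C[1][1] = (9)*(-2) + (-5)*(4) = -38
= [[-81, 24], [77, -38]]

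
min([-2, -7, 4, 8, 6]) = -7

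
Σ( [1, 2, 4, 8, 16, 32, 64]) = 127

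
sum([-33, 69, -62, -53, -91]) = -170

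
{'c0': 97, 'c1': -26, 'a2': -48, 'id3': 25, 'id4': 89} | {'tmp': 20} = {'c0': 97, 'c1': -26, 'a2': -48, 'id3': 25, 'id4': 89, 'tmp': 20}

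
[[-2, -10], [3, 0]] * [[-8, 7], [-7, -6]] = [[86, 46], [-24, 21]]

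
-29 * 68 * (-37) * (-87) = -6347868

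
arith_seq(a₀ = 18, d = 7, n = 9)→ [18, 25, 32, 39, 46, 53, 60, 67, 74]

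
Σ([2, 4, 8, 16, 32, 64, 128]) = 2 + 4 + 8 + 16 + 32 + 64 + 128
= 254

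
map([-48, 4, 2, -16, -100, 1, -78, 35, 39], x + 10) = -48+10=-38, 4+10=14, 2+10=12, -16+10=-6, -100+10=-90, 1+10=11, -78+10=-68, 35+10=45, 39+10=49
= [-38, 14, 12, -6, -90, 11, -68, 45, 49]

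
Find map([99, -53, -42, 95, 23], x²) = [9801, 2809, 1764, 9025, 529]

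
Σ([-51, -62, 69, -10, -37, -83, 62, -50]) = -162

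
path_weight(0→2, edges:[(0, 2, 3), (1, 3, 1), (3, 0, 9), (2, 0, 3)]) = w(0→2)=3
= 3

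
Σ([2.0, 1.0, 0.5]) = 2.0 + 1.0 + 0.5
= 3.5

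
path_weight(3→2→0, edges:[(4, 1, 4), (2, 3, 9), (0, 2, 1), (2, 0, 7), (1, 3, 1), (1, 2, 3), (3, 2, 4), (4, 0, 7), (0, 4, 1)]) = w(3→2)=4 + w(2→0)=7
= 11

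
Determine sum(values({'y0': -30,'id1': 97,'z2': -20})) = (-30) + 97 + (-20)
= 47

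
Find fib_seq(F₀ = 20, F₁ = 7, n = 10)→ [20, 7, 27, 34, 61, 95, 156, 251, 407, 658]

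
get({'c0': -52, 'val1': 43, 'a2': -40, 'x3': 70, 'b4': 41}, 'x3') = 70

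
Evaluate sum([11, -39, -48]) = 11 + (-39) + (-48)
= -76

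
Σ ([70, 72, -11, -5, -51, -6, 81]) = 70 + 72 + (-11) + (-5) + (-51) + (-6) + 81
= 150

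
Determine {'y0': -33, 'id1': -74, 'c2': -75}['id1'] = -74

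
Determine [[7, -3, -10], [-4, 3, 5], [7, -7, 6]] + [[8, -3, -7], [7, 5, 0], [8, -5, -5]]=[[15, -6, -17], [3, 8, 5], [15, -12, 1]]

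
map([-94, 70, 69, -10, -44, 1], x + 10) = [-84, 80, 79, 0, -34, 11]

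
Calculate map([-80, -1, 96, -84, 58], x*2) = -80*2=-160, -1*2=-2, 96*2=192, -84*2=-168, 58*2=116
= [-160, -2, 192, -168, 116]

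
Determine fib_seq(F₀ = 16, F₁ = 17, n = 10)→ F_2 = F_1 + F_0 = 33
F_3 = F_2 + F_1 = 50
F_4 = F_3 + F_2 = 83
...
= [16, 17, 33, 50, 83, 133, 216, 349, 565, 914]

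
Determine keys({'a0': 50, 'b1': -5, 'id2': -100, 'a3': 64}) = ['a0', 'b1', 'id2', 'a3']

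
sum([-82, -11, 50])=(-82) + (-11) + 50
= -43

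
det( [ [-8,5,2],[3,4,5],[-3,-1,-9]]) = 326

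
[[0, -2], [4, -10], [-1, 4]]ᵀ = [[0, 4, -1], [-2, -10, 4]]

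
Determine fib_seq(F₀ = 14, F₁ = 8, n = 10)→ [14, 8, 22, 30, 52, 82, 134, 216, 350, 566]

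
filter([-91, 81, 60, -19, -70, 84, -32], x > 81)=keep x where x > 81: -91✗, 81✗, 60✗, -19✗, -70✗, 84✓, -32✗
= [84]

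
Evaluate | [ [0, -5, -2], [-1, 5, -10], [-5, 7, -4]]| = -266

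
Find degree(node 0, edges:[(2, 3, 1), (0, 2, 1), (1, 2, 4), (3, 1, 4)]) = incident: (0,2)
= 1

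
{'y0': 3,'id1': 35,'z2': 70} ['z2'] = 70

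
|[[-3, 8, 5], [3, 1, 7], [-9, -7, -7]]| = (1)*(-3)*det([[1, 7], [-7, -7]]) + (-1)*(8)*det([[3, 7], [-9, -7]]) + (1)*(5)*det([[3, 1], [-9, -7]])
= -126 + -336 + -60
= -522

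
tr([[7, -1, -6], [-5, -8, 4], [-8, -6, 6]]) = diagonal: 7 + (-8) + 6
= 5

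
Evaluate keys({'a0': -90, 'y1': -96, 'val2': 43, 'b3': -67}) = ['a0', 'y1', 'val2', 'b3']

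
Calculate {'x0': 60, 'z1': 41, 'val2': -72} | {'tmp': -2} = {'x0': 60, 'z1': 41, 'val2': -72, 'tmp': -2}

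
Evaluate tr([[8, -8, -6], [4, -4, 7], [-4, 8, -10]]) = -6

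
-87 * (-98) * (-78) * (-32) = 21280896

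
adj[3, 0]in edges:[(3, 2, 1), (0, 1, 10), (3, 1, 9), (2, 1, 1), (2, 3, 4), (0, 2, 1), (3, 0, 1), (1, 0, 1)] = 1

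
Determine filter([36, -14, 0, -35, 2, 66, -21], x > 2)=keep x where x > 2: 36✓, -14✗, 0✗, -35✗, 2✗, 66✓, -21✗
= [36, 66]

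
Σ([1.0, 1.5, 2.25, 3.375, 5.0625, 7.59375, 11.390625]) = 32.171875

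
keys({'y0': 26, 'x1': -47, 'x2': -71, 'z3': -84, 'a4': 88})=['y0', 'x1', 'x2', 'z3', 'a4']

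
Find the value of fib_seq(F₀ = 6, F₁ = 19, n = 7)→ F_2 = F_1 + F_0 = 25
F_3 = F_2 + F_1 = 44
F_4 = F_3 + F_2 = 69
...
= [6, 19, 25, 44, 69, 113, 182]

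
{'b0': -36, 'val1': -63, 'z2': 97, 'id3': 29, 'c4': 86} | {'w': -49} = {'b0': -36, 'val1': -63, 'z2': 97, 'id3': 29, 'c4': 86, 'w': -49}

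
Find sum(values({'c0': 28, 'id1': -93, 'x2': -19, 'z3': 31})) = -53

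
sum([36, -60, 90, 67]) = 133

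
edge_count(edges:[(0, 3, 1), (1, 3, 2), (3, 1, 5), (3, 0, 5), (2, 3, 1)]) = 5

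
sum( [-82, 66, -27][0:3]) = slice → [-82, 66, -27]
(-82) + 66 + (-27)
= -43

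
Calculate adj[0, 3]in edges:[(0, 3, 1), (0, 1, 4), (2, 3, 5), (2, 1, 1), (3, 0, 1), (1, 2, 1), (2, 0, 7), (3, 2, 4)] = 1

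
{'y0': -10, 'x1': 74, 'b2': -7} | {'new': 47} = {'y0': -10, 'x1': 74, 'b2': -7, 'new': 47}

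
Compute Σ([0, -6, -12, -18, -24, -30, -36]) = 0 + (-6) + (-12) + (-18) + (-24) + (-30) + (-36)
= -126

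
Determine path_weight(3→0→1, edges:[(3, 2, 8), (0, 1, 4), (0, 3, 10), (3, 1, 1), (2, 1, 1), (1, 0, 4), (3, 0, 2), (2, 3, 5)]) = w(3→0)=2 + w(0→1)=4
= 6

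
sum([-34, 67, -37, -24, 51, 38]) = 61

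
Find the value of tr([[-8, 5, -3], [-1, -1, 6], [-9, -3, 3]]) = diagonal: (-8) + (-1) + 3
= -6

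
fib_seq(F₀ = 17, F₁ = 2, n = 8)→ [17, 2, 19, 21, 40, 61, 101, 162]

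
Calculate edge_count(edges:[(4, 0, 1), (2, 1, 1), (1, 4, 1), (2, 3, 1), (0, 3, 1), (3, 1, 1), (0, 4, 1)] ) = 7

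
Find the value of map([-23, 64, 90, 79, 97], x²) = (-23)²=529, (64)²=4096, (90)²=8100, (79)²=6241, (97)²=9409
= [529, 4096, 8100, 6241, 9409]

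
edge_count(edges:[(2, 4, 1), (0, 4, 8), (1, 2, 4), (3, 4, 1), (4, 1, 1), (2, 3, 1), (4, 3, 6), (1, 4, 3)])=8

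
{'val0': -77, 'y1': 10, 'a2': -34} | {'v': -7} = {'val0': -77, 'y1': 10, 'a2': -34, 'v': -7}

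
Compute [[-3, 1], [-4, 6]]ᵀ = [[-3, -4], [1, 6]]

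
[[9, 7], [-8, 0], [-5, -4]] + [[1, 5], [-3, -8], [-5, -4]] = [[10, 12], [-11, -8], [-10, -8]]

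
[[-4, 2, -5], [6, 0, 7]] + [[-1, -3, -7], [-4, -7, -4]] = [[-5, -1, -12], [2, -7, 3]]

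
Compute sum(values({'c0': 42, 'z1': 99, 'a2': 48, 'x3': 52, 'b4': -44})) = 42 + 99 + 48 + 52 + (-44)
= 197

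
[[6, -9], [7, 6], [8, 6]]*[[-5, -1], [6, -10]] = C[0][0] = (6)*(-5) + (-9)*(6) = -84
C[0][1] = (6)*(-1) + (-9)*(-10) = 84
C[1][0] = (7)*(-5) + (6)*(6) = 1
C[1][1] = (7)*(-1) + (6)*(-10) = -67
C[2][0] = (8)*(-5) + (6)*(6) = -4
C[2][1] = (8)*(-1) + (6)*(-10) = -68
= [[-84, 84], [1, -67], [-4, -68]]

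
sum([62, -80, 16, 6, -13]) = 62 + (-80) + 16 + 6 + (-13)
= -9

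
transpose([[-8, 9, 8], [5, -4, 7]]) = [[-8, 5], [9, -4], [8, 7]]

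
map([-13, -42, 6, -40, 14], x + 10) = -13+10=-3, -42+10=-32, 6+10=16, -40+10=-30, 14+10=24
= [-3, -32, 16, -30, 24]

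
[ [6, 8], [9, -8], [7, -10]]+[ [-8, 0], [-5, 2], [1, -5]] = [[-2, 8], [4, -6], [8, -15]]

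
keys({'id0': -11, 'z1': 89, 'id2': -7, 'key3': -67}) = ['id0', 'z1', 'id2', 'key3']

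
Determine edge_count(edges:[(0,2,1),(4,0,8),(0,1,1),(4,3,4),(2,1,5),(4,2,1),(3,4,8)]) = 7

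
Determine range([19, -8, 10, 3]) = 27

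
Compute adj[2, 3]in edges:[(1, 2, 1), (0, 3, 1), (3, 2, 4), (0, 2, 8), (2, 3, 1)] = 1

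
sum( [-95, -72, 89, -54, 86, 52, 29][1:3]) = 17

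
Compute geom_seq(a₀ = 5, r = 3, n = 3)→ a_0 = 5*3^0 = 5
a_1 = 5*3^1 = 15
a_2 = 5*3^2 = 45
= [5, 15, 45]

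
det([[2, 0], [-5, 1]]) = 2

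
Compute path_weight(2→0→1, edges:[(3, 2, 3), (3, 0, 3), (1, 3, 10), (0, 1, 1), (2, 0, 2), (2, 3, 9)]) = w(2→0)=2 + w(0→1)=1
= 3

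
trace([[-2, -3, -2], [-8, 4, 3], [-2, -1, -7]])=diagonal: (-2) + 4 + (-7)
= -5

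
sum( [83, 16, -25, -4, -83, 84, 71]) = 142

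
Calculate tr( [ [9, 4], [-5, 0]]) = 9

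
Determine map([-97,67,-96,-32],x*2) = -97*2=-194, 67*2=134, -96*2=-192, -32*2=-64
= [-194, 134, -192, -64]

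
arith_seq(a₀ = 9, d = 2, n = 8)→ [9, 11, 13, 15, 17, 19, 21, 23]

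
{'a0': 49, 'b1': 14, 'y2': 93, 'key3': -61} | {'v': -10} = {'a0': 49, 'b1': 14, 'y2': 93, 'key3': -61, 'v': -10}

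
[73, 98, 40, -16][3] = -16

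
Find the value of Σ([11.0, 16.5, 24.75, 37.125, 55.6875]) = 145.0625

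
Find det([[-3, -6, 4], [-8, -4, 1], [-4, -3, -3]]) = 155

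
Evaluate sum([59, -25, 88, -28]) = 59 + (-25) + 88 + (-28)
= 94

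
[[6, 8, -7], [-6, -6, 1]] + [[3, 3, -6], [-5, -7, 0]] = [[9, 11, -13], [-11, -13, 1]]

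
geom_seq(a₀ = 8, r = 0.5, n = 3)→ [8.0, 4.0, 2.0]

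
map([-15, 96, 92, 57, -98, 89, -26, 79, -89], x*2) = [-30, 192, 184, 114, -196, 178, -52, 158, -178]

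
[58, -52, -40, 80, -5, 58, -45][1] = -52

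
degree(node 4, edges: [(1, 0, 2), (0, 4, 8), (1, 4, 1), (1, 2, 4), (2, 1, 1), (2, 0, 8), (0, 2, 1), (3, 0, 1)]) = 2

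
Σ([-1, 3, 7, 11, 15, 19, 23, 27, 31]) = 135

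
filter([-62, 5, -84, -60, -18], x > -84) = [-62, 5, -60, -18]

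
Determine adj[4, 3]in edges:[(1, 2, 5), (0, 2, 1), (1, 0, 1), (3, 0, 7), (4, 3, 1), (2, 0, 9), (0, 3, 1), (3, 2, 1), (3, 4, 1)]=1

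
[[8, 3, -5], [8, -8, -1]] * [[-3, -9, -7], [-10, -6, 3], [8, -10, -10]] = [[-94, -40, 3], [48, -14, -70]]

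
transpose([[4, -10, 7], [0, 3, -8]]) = [[4, 0], [-10, 3], [7, -8]]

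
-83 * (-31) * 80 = 205840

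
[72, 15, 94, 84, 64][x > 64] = keep x where x > 64: 72✓, 15✗, 94✓, 84✓, 64✗
= [72, 94, 84]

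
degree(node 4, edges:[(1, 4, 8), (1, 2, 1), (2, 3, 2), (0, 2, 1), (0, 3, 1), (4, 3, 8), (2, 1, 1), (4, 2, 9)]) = 3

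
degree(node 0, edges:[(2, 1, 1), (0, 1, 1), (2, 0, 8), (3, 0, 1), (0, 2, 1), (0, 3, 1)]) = incident: (0,1), (2,0), (3,0), (0,2), (0,3)
= 5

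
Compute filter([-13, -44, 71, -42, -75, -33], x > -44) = [-13, 71, -42, -33]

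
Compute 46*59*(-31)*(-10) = 841340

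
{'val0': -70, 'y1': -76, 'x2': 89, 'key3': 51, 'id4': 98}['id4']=98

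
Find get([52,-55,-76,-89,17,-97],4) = 17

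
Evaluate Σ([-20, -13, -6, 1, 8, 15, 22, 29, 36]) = (-20) + (-13) + (-6) + 1 + 8 + 15 + 22 + 29 + 36
= 72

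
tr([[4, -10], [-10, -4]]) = 0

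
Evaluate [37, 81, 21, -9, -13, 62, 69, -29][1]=81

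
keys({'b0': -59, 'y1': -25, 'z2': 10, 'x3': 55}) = ['b0', 'y1', 'z2', 'x3']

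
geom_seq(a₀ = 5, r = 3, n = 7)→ a_0 = 5*3^0 = 5
a_1 = 5*3^1 = 15
a_2 = 5*3^2 = 45
...
= [5, 15, 45, 135, 405, 1215, 3645]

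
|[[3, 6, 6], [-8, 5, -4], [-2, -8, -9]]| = -171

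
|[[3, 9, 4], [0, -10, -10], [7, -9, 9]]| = -890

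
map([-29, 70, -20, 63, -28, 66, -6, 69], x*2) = -29*2=-58, 70*2=140, -20*2=-40, 63*2=126, -28*2=-56, 66*2=132, -6*2=-12, 69*2=138
= [-58, 140, -40, 126, -56, 132, -12, 138]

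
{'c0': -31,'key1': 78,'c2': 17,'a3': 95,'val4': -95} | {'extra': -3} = {'c0': -31, 'key1': 78, 'c2': 17, 'a3': 95, 'val4': -95, 'extra': -3}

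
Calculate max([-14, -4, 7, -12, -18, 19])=19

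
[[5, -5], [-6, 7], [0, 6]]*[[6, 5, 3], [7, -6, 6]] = [[-5, 55, -15], [13, -72, 24], [42, -36, 36]]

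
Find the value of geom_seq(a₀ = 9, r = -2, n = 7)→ a_0 = 9*(-2)^0 = 9
a_1 = 9*(-2)^1 = -18
a_2 = 9*(-2)^2 = 36
...
= [9, -18, 36, -72, 144, -288, 576]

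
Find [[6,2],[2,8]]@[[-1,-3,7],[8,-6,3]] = [[10, -30, 48], [62, -54, 38]]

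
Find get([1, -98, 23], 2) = 23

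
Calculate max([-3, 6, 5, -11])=6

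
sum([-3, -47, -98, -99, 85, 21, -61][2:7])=-152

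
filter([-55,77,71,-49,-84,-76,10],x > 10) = [77, 71]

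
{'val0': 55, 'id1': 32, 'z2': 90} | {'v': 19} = {'val0': 55, 'id1': 32, 'z2': 90, 'v': 19}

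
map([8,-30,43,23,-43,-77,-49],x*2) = [16, -60, 86, 46, -86, -154, -98]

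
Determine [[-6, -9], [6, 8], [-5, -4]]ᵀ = [[-6, 6, -5], [-9, 8, -4]]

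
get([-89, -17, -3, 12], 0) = -89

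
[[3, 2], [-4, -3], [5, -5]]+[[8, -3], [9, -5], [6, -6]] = [[11, -1], [5, -8], [11, -11]]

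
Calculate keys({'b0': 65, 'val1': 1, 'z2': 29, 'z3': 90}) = ['b0', 'val1', 'z2', 'z3']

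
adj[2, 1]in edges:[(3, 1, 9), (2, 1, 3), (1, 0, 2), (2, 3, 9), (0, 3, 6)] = 3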